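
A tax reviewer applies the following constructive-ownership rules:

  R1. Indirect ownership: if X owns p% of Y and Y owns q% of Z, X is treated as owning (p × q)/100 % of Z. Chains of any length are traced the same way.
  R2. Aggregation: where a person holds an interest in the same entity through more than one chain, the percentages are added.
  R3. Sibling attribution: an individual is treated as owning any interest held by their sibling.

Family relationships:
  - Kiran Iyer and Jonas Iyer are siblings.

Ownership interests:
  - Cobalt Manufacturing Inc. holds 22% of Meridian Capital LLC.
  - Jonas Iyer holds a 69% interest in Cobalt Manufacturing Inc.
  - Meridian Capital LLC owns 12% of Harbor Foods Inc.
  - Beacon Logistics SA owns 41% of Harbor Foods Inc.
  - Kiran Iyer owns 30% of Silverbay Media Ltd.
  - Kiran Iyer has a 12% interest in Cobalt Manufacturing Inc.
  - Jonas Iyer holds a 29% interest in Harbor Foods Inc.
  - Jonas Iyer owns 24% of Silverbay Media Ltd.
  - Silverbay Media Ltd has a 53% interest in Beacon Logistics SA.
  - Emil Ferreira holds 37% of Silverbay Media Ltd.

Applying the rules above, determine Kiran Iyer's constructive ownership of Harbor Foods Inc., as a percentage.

42.8726%

By sibling attribution (R3), Kiran Iyer is treated as also owning Jonas Iyer's interest in Cobalt Manufacturing Inc, giving 12% + 69% = 81%.
By sibling attribution (R3), Kiran Iyer is treated as also owning Jonas Iyer's interest in Silverbay Media Ltd, giving 30% + 24% = 54%.
By sibling attribution (R3), Kiran Iyer is treated as owning Jonas Iyer's 29% interest in Harbor Foods Inc.
Chain via Cobalt Manufacturing Inc. → Meridian Capital LLC (R1): 81% × 22% × 12% = 2.1384% of Harbor Foods Inc.
Chain via Silverbay Media Ltd → Beacon Logistics SA (R1): 54% × 53% × 41% = 11.7342% of Harbor Foods Inc.
Direct interest in Harbor Foods Inc: 29%.
Aggregating (R2): 2.1384% + 11.7342% + 29% = 42.8726%.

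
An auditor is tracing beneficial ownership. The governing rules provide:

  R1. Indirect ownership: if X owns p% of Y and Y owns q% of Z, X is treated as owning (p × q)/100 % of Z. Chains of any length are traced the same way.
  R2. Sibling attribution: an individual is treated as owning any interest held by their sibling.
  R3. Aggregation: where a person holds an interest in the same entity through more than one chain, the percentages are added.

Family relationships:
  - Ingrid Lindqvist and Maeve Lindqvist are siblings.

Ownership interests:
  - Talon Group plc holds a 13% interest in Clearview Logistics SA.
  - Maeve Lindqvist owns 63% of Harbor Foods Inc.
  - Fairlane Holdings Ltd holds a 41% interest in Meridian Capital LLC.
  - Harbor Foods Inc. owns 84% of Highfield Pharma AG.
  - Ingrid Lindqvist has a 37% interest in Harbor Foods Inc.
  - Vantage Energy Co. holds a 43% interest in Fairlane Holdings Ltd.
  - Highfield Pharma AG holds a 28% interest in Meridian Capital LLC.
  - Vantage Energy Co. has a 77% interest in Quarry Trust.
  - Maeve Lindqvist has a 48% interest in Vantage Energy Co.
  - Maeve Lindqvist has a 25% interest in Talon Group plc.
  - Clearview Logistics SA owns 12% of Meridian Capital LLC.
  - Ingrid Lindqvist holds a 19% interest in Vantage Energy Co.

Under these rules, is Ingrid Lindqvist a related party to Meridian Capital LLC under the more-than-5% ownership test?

Yes

By sibling attribution (R2), Ingrid Lindqvist is treated as also owning Maeve Lindqvist's interest in Harbor Foods Inc, giving 37% + 63% = 100%.
By sibling attribution (R2), Ingrid Lindqvist is treated as also owning Maeve Lindqvist's interest in Vantage Energy Co, giving 19% + 48% = 67%.
By sibling attribution (R2), Ingrid Lindqvist is treated as owning Maeve Lindqvist's 25% interest in Talon Group plc.
Chain via Harbor Foods Inc. → Highfield Pharma AG (R1): 100% × 84% × 28% = 23.52% of Meridian Capital LLC.
Chain via Vantage Energy Co. → Fairlane Holdings Ltd (R1): 67% × 43% × 41% = 11.8121% of Meridian Capital LLC.
Chain via Talon Group plc → Clearview Logistics SA (R1): 25% × 13% × 12% = 0.39% of Meridian Capital LLC.
Aggregating (R3): 23.52% + 11.8121% + 0.39% = 35.7221%.
35.7221% exceeds the 5% threshold, so Ingrid is a related party to Meridian Capital LLC.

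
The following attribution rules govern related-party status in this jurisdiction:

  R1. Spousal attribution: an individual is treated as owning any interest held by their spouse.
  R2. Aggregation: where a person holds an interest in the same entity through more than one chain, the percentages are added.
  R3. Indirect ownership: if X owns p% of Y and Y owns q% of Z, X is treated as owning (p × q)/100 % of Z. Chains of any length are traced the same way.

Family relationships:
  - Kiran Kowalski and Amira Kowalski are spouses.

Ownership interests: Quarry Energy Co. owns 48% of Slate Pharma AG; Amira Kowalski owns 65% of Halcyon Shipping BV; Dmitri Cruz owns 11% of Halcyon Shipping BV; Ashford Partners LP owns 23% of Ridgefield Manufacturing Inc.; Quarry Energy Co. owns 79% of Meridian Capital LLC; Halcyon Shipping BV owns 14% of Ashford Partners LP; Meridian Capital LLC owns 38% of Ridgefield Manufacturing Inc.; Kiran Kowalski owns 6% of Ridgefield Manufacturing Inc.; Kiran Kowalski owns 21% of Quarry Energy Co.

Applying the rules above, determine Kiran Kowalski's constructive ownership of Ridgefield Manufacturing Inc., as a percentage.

14.3972%

By spousal attribution (R1), Kiran Kowalski is treated as owning Amira Kowalski's 65% interest in Halcyon Shipping BV.
Chain via Quarry Energy Co. → Meridian Capital LLC (R3): 21% × 79% × 38% = 6.3042% of Ridgefield Manufacturing Inc.
Direct interest in Ridgefield Manufacturing Inc: 6%.
Chain via Halcyon Shipping BV → Ashford Partners LP (R3): 65% × 14% × 23% = 2.093% of Ridgefield Manufacturing Inc.
Aggregating (R2): 6.3042% + 6% + 2.093% = 14.3972%.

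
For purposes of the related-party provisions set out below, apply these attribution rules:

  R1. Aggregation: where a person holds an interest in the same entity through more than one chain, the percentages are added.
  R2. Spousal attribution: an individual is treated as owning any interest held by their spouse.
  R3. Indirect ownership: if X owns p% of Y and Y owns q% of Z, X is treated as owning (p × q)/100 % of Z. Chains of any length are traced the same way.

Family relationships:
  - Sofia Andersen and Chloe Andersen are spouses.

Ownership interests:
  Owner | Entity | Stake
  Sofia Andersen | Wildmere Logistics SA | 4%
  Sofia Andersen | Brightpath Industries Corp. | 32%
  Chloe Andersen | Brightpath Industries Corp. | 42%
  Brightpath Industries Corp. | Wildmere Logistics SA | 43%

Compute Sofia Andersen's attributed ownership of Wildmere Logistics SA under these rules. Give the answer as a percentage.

35.82%

By spousal attribution (R2), Sofia Andersen is treated as also owning Chloe Andersen's interest in Brightpath Industries Corp, giving 32% + 42% = 74%.
Chain via Brightpath Industries Corp. (R3): 74% × 43% = 31.82% of Wildmere Logistics SA.
Direct interest in Wildmere Logistics SA: 4%.
Aggregating (R1): 31.82% + 4% = 35.82%.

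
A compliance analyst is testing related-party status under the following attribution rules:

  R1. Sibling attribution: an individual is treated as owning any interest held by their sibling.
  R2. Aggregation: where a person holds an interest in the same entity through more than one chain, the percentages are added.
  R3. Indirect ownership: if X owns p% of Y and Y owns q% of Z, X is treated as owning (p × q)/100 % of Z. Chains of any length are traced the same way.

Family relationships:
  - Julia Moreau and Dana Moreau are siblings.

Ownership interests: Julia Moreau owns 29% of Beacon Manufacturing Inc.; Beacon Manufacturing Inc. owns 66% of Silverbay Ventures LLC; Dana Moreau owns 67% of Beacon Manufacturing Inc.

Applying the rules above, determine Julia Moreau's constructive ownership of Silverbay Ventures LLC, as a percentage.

63.36%

By sibling attribution (R1), Julia Moreau is treated as also owning Dana Moreau's interest in Beacon Manufacturing Inc, giving 29% + 67% = 96%.
Chain via Beacon Manufacturing Inc. (R3): 96% × 66% = 63.36% of Silverbay Ventures LLC.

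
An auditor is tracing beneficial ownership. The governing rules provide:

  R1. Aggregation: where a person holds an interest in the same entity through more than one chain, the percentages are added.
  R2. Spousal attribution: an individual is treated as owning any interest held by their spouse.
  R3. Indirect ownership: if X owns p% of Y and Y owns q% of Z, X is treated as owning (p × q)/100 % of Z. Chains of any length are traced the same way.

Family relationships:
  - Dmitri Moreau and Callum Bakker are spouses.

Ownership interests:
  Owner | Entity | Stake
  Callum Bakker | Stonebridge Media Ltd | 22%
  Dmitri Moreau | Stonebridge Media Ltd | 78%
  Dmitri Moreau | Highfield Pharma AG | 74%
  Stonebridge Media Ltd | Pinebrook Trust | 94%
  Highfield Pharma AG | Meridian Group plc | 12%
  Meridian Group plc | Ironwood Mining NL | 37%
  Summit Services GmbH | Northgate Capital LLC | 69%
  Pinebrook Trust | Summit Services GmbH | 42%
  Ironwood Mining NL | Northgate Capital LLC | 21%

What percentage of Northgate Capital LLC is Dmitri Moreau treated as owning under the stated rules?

27.931176%

By spousal attribution (R2), Dmitri Moreau is treated as also owning Callum Bakker's interest in Stonebridge Media Ltd, giving 78% + 22% = 100%.
Chain via Stonebridge Media Ltd → Pinebrook Trust → Summit Services GmbH (R3): 100% × 94% × 42% × 69% = 27.2412% of Northgate Capital LLC.
Chain via Highfield Pharma AG → Meridian Group plc → Ironwood Mining NL (R3): 74% × 12% × 37% × 21% = 0.689976% of Northgate Capital LLC.
Aggregating (R1): 27.2412% + 0.689976% = 27.931176%.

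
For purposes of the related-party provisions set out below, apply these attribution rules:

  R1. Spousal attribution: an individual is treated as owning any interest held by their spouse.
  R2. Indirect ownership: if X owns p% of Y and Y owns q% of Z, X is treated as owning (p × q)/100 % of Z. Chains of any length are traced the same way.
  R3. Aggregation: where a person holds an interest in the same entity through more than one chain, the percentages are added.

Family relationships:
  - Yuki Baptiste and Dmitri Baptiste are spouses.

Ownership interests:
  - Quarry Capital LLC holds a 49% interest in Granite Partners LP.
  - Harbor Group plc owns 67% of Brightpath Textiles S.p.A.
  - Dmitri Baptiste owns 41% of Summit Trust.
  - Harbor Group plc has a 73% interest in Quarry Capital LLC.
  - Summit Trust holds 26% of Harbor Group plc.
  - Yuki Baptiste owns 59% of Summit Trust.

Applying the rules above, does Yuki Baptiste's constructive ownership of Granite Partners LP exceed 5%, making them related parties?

Yes

By spousal attribution (R1), Yuki Baptiste is treated as also owning Dmitri Baptiste's interest in Summit Trust, giving 59% + 41% = 100%.
Chain via Summit Trust → Harbor Group plc → Quarry Capital LLC (R2): 100% × 26% × 73% × 49% = 9.3002% of Granite Partners LP.
9.3002% exceeds the 5% threshold, so Yuki is a related party to Granite Partners LP.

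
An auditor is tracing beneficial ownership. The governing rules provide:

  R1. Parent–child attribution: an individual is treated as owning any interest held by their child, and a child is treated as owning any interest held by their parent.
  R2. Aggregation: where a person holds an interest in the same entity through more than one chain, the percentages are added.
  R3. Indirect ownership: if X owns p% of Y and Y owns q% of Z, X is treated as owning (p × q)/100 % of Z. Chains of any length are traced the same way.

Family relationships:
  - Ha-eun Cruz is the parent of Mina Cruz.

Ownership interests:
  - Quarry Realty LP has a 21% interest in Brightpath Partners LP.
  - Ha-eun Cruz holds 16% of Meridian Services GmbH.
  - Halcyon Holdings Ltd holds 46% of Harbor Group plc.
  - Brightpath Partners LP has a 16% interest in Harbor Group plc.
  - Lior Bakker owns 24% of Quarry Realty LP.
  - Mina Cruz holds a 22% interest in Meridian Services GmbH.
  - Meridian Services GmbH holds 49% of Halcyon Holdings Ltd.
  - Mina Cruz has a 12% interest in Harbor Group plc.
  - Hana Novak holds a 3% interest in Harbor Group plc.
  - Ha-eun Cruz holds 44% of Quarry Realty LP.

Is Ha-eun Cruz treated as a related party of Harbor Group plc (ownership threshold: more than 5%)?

Yes

By parent–child attribution (R1), Ha-eun Cruz is treated as also owning Mina Cruz's interest in Meridian Services GmbH, giving 16% + 22% = 38%.
By parent–child attribution (R1), Ha-eun Cruz is treated as owning Mina Cruz's 12% interest in Harbor Group plc.
Chain via Quarry Realty LP → Brightpath Partners LP (R3): 44% × 21% × 16% = 1.4784% of Harbor Group plc.
Chain via Meridian Services GmbH → Halcyon Holdings Ltd (R3): 38% × 49% × 46% = 8.5652% of Harbor Group plc.
Direct interest in Harbor Group plc: 12%.
Aggregating (R2): 1.4784% + 8.5652% + 12% = 22.0436%.
22.0436% exceeds the 5% threshold, so Ha-eun is a related party to Harbor Group plc.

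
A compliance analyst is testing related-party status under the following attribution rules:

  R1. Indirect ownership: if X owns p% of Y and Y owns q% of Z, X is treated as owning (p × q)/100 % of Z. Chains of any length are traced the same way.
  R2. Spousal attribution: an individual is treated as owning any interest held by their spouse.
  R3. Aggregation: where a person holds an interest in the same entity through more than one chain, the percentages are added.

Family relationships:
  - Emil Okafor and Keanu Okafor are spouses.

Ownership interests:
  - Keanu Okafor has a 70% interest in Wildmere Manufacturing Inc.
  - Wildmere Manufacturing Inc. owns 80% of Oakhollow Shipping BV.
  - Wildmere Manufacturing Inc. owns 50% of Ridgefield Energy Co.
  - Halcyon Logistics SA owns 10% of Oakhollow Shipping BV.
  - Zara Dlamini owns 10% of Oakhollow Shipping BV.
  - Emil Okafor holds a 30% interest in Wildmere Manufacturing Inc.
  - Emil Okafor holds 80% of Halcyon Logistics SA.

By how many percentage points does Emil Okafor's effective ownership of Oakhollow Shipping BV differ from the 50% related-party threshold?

By spousal attribution (R2), Emil Okafor is treated as also owning Keanu Okafor's interest in Wildmere Manufacturing Inc, giving 30% + 70% = 100%.
Chain via Halcyon Logistics SA (R1): 80% × 10% = 8% of Oakhollow Shipping BV.
Chain via Wildmere Manufacturing Inc. (R1): 100% × 80% = 80% of Oakhollow Shipping BV.
Aggregating (R3): 8% + 80% = 88%.
88% exceeds the 50% threshold by 38 percentage points.

38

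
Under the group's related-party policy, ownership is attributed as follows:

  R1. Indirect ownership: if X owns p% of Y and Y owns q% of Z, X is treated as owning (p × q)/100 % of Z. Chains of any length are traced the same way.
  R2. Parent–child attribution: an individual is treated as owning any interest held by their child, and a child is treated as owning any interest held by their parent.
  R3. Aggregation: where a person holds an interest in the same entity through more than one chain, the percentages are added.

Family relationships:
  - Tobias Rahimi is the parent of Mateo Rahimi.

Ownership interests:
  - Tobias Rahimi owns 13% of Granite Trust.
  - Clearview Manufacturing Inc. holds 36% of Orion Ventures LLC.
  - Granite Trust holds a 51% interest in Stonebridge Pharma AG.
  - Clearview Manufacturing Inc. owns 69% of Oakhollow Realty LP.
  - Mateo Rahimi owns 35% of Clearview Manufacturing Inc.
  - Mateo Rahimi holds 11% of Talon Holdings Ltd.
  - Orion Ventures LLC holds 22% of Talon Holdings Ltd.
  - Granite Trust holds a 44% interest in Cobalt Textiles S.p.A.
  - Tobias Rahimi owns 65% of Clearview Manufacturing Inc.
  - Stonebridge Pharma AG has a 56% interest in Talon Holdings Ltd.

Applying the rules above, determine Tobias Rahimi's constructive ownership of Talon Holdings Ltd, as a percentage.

By parent–child attribution (R2), Tobias Rahimi is treated as also owning Mateo Rahimi's interest in Clearview Manufacturing Inc, giving 65% + 35% = 100%.
By parent–child attribution (R2), Tobias Rahimi is treated as owning Mateo Rahimi's 11% interest in Talon Holdings Ltd.
Chain via Clearview Manufacturing Inc. → Orion Ventures LLC (R1): 100% × 36% × 22% = 7.92% of Talon Holdings Ltd.
Chain via Granite Trust → Stonebridge Pharma AG (R1): 13% × 51% × 56% = 3.7128% of Talon Holdings Ltd.
Direct interest in Talon Holdings Ltd: 11%.
Aggregating (R3): 7.92% + 3.7128% + 11% = 22.6328%.

22.6328%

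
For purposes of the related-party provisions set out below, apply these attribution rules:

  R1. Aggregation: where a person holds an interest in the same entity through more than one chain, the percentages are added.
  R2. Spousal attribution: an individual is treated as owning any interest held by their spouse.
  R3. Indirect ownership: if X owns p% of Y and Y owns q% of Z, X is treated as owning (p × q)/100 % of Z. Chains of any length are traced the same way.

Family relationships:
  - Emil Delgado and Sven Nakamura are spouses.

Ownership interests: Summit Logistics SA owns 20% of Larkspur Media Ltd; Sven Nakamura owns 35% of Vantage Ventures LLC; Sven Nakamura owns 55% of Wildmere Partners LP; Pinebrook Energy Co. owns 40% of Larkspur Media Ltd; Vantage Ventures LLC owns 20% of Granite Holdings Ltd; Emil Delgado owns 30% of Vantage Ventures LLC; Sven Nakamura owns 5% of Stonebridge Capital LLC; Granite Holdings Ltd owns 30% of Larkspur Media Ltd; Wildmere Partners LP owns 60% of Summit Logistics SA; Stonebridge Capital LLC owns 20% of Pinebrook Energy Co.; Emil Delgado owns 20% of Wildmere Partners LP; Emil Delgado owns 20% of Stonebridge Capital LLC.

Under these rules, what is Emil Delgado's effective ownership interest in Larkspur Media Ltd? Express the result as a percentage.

By spousal attribution (R2), Emil Delgado is treated as also owning Sven Nakamura's interest in Vantage Ventures LLC, giving 30% + 35% = 65%.
By spousal attribution (R2), Emil Delgado is treated as also owning Sven Nakamura's interest in Wildmere Partners LP, giving 20% + 55% = 75%.
By spousal attribution (R2), Emil Delgado is treated as also owning Sven Nakamura's interest in Stonebridge Capital LLC, giving 20% + 5% = 25%.
Chain via Vantage Ventures LLC → Granite Holdings Ltd (R3): 65% × 20% × 30% = 3.9% of Larkspur Media Ltd.
Chain via Wildmere Partners LP → Summit Logistics SA (R3): 75% × 60% × 20% = 9% of Larkspur Media Ltd.
Chain via Stonebridge Capital LLC → Pinebrook Energy Co. (R3): 25% × 20% × 40% = 2% of Larkspur Media Ltd.
Aggregating (R1): 3.9% + 9% + 2% = 14.9%.

14.9%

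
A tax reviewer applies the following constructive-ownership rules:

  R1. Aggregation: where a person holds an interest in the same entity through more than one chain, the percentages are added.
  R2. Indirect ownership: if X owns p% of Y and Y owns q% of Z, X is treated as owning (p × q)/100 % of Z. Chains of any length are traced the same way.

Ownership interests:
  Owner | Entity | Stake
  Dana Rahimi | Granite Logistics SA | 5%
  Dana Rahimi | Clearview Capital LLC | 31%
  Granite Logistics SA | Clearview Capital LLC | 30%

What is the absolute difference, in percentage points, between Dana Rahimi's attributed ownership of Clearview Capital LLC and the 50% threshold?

17.5

Chain via Granite Logistics SA (R2): 5% × 30% = 1.5% of Clearview Capital LLC.
Direct interest in Clearview Capital LLC: 31%.
Aggregating (R1): 1.5% + 31% = 32.5%.
32.5% falls short of the 50% threshold by 17.5 percentage points.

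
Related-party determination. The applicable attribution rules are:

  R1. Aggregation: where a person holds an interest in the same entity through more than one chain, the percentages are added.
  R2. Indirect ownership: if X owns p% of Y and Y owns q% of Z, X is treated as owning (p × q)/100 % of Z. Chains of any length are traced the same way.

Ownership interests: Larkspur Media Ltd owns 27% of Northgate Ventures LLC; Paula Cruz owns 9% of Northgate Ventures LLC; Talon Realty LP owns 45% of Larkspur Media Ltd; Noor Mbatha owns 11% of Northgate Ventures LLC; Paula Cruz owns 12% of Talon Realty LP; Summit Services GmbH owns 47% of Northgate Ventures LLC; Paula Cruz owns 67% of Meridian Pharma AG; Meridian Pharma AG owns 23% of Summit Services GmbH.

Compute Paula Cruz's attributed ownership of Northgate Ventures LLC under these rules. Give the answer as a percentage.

Chain via Meridian Pharma AG → Summit Services GmbH (R2): 67% × 23% × 47% = 7.2427% of Northgate Ventures LLC.
Chain via Talon Realty LP → Larkspur Media Ltd (R2): 12% × 45% × 27% = 1.458% of Northgate Ventures LLC.
Direct interest in Northgate Ventures LLC: 9%.
Aggregating (R1): 7.2427% + 1.458% + 9% = 17.7007%.

17.7007%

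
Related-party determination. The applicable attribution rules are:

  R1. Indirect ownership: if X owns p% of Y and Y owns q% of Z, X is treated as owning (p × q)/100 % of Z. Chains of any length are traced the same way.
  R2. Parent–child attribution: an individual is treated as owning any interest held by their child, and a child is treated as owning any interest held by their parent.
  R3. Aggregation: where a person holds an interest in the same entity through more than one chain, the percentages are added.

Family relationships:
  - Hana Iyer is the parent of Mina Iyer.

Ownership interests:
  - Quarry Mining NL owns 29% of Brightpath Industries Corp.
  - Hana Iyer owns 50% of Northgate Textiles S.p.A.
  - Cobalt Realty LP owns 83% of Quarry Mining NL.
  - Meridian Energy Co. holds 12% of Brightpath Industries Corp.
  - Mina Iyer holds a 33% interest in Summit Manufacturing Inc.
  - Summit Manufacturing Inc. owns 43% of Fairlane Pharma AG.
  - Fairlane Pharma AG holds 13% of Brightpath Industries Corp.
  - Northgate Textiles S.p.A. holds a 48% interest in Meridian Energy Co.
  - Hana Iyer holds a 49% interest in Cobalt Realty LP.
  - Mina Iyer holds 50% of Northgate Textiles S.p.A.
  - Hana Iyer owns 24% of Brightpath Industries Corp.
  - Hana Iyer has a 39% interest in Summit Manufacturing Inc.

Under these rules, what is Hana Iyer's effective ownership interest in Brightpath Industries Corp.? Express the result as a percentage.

By parent–child attribution (R2), Hana Iyer is treated as also owning Mina Iyer's interest in Summit Manufacturing Inc, giving 39% + 33% = 72%.
By parent–child attribution (R2), Hana Iyer is treated as also owning Mina Iyer's interest in Northgate Textiles S.p.A, giving 50% + 50% = 100%.
Chain via Summit Manufacturing Inc. → Fairlane Pharma AG (R1): 72% × 43% × 13% = 4.0248% of Brightpath Industries Corp.
Chain via Northgate Textiles S.p.A. → Meridian Energy Co. (R1): 100% × 48% × 12% = 5.76% of Brightpath Industries Corp.
Chain via Cobalt Realty LP → Quarry Mining NL (R1): 49% × 83% × 29% = 11.7943% of Brightpath Industries Corp.
Direct interest in Brightpath Industries Corp: 24%.
Aggregating (R3): 4.0248% + 5.76% + 11.7943% + 24% = 45.5791%.

45.5791%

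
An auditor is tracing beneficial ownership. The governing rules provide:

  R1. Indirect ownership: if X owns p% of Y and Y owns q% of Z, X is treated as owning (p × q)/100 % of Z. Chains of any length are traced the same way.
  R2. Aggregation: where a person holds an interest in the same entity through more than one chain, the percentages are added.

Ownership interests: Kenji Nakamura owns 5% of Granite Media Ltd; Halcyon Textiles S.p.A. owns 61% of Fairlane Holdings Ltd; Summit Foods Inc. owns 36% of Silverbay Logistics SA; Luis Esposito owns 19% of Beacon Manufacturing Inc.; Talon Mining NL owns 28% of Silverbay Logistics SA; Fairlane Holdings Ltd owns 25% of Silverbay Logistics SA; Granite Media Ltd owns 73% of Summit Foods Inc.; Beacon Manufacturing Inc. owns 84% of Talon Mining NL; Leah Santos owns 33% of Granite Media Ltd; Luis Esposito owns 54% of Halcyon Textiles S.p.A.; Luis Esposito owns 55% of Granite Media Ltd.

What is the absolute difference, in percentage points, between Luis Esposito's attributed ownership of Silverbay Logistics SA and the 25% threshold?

Chain via Halcyon Textiles S.p.A. → Fairlane Holdings Ltd (R1): 54% × 61% × 25% = 8.235% of Silverbay Logistics SA.
Chain via Granite Media Ltd → Summit Foods Inc. (R1): 55% × 73% × 36% = 14.454% of Silverbay Logistics SA.
Chain via Beacon Manufacturing Inc. → Talon Mining NL (R1): 19% × 84% × 28% = 4.4688% of Silverbay Logistics SA.
Aggregating (R2): 8.235% + 14.454% + 4.4688% = 27.1578%.
27.1578% exceeds the 25% threshold by 2.1578 percentage points.

2.1578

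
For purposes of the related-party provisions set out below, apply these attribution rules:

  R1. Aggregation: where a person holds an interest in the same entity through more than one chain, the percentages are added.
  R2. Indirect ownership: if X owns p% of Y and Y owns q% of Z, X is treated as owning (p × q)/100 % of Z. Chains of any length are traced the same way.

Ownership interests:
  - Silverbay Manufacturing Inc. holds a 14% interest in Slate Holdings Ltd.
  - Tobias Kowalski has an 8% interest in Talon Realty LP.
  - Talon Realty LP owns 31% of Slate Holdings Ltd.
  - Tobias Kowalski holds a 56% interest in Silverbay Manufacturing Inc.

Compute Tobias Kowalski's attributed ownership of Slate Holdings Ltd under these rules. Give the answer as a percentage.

Chain via Silverbay Manufacturing Inc. (R2): 56% × 14% = 7.84% of Slate Holdings Ltd.
Chain via Talon Realty LP (R2): 8% × 31% = 2.48% of Slate Holdings Ltd.
Aggregating (R1): 7.84% + 2.48% = 10.32%.

10.32%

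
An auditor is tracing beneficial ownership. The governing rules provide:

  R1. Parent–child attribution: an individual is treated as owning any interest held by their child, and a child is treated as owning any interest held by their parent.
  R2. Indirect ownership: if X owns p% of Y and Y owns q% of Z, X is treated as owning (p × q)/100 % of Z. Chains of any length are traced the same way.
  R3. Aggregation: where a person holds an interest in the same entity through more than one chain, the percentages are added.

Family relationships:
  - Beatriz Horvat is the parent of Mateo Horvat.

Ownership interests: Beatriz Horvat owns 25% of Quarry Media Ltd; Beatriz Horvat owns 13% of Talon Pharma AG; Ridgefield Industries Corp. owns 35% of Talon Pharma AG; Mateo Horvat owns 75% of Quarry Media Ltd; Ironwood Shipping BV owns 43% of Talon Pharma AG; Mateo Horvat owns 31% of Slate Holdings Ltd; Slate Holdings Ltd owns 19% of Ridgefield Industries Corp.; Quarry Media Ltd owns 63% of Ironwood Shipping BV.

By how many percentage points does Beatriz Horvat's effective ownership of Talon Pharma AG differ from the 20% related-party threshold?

22.1515

By parent–child attribution (R1), Beatriz Horvat is treated as also owning Mateo Horvat's interest in Quarry Media Ltd, giving 25% + 75% = 100%.
By parent–child attribution (R1), Beatriz Horvat is treated as owning Mateo Horvat's 31% interest in Slate Holdings Ltd.
Chain via Quarry Media Ltd → Ironwood Shipping BV (R2): 100% × 63% × 43% = 27.09% of Talon Pharma AG.
Direct interest in Talon Pharma AG: 13%.
Chain via Slate Holdings Ltd → Ridgefield Industries Corp. (R2): 31% × 19% × 35% = 2.0615% of Talon Pharma AG.
Aggregating (R3): 27.09% + 13% + 2.0615% = 42.1515%.
42.1515% exceeds the 20% threshold by 22.1515 percentage points.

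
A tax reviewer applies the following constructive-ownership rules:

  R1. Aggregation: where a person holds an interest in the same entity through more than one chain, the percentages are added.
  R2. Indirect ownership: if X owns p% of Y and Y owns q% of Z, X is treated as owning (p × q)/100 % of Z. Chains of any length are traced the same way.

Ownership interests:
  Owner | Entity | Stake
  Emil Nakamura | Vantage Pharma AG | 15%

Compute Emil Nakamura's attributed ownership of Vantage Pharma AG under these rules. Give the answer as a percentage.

15%

Direct interest in Vantage Pharma AG: 15%.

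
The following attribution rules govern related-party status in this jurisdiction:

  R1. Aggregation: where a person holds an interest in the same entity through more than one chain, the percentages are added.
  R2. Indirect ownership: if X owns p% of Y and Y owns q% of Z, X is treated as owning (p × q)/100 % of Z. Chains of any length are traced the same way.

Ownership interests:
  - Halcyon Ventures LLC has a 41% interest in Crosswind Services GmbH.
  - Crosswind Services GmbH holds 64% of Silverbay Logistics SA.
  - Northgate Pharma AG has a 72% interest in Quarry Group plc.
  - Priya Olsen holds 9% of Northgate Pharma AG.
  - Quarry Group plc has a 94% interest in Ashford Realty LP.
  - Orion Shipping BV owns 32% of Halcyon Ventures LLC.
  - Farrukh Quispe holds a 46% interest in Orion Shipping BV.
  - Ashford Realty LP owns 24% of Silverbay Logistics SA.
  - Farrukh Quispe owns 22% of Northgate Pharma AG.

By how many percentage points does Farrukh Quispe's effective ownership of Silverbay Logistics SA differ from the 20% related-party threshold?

Chain via Orion Shipping BV → Halcyon Ventures LLC → Crosswind Services GmbH (R2): 46% × 32% × 41% × 64% = 3.862528% of Silverbay Logistics SA.
Chain via Northgate Pharma AG → Quarry Group plc → Ashford Realty LP (R2): 22% × 72% × 94% × 24% = 3.573504% of Silverbay Logistics SA.
Aggregating (R1): 3.862528% + 3.573504% = 7.436032%.
7.436032% falls short of the 20% threshold by 12.563968 percentage points.

12.563968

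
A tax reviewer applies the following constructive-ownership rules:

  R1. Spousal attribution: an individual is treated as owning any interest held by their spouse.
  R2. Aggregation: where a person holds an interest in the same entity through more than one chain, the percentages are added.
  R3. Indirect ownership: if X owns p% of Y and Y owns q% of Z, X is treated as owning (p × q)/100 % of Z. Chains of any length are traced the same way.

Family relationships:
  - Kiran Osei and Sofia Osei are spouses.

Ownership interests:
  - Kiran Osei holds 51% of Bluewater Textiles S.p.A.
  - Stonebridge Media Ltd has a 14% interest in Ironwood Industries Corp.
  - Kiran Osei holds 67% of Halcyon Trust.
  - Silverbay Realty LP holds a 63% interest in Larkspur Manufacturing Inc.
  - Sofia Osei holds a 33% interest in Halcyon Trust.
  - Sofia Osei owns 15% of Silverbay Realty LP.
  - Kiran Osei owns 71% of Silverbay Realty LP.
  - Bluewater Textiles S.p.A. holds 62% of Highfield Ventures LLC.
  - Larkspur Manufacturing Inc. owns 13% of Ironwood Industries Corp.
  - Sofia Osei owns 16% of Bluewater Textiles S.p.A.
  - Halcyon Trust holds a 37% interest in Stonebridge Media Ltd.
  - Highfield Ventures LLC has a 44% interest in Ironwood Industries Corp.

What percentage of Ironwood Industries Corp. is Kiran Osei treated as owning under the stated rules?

30.501%

By spousal attribution (R1), Kiran Osei is treated as also owning Sofia Osei's interest in Silverbay Realty LP, giving 71% + 15% = 86%.
By spousal attribution (R1), Kiran Osei is treated as also owning Sofia Osei's interest in Bluewater Textiles S.p.A, giving 51% + 16% = 67%.
By spousal attribution (R1), Kiran Osei is treated as also owning Sofia Osei's interest in Halcyon Trust, giving 67% + 33% = 100%.
Chain via Silverbay Realty LP → Larkspur Manufacturing Inc. (R3): 86% × 63% × 13% = 7.0434% of Ironwood Industries Corp.
Chain via Bluewater Textiles S.p.A. → Highfield Ventures LLC (R3): 67% × 62% × 44% = 18.2776% of Ironwood Industries Corp.
Chain via Halcyon Trust → Stonebridge Media Ltd (R3): 100% × 37% × 14% = 5.18% of Ironwood Industries Corp.
Aggregating (R2): 7.0434% + 18.2776% + 5.18% = 30.501%.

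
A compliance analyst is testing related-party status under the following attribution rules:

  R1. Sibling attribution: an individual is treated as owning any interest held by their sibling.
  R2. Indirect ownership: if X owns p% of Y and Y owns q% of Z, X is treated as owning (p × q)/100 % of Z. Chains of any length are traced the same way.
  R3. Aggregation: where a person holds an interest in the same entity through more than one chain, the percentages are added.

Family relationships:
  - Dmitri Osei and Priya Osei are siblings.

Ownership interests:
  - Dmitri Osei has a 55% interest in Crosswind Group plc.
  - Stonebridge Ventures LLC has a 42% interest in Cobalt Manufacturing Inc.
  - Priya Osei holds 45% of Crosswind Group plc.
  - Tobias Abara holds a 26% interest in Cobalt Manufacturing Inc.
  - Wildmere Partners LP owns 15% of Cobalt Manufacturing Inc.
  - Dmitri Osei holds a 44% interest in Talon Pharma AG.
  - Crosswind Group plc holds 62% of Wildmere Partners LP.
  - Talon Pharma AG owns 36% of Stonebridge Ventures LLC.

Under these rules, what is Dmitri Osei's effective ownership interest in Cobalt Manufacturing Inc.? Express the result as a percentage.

15.9528%

By sibling attribution (R1), Dmitri Osei is treated as also owning Priya Osei's interest in Crosswind Group plc, giving 55% + 45% = 100%.
Chain via Talon Pharma AG → Stonebridge Ventures LLC (R2): 44% × 36% × 42% = 6.6528% of Cobalt Manufacturing Inc.
Chain via Crosswind Group plc → Wildmere Partners LP (R2): 100% × 62% × 15% = 9.3% of Cobalt Manufacturing Inc.
Aggregating (R3): 6.6528% + 9.3% = 15.9528%.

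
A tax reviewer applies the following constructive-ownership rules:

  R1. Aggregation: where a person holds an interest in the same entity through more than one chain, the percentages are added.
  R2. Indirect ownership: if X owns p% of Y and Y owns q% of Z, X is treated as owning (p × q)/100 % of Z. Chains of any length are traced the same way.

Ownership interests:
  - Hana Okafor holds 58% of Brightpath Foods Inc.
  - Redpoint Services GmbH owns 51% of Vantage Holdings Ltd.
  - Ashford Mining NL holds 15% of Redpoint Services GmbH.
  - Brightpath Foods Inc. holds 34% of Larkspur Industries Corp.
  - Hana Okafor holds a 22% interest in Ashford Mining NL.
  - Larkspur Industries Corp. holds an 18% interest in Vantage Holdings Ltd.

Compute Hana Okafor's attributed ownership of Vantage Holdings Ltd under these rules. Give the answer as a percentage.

5.2326%

Chain via Ashford Mining NL → Redpoint Services GmbH (R2): 22% × 15% × 51% = 1.683% of Vantage Holdings Ltd.
Chain via Brightpath Foods Inc. → Larkspur Industries Corp. (R2): 58% × 34% × 18% = 3.5496% of Vantage Holdings Ltd.
Aggregating (R1): 1.683% + 3.5496% = 5.2326%.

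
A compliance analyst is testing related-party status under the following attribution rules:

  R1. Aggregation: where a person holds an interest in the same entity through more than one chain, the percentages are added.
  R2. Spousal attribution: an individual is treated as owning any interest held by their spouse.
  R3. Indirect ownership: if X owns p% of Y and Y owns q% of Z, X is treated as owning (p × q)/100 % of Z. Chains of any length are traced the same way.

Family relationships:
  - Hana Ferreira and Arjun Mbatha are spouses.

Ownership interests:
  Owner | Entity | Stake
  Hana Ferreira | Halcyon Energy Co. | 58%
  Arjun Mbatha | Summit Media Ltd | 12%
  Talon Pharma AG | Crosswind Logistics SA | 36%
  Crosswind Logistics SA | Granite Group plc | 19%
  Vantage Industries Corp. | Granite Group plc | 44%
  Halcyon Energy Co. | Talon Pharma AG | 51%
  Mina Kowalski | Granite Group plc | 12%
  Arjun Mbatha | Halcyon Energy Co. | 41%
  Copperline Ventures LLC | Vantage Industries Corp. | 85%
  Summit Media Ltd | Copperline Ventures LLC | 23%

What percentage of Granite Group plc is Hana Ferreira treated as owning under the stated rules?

By spousal attribution (R2), Hana Ferreira is treated as also owning Arjun Mbatha's interest in Halcyon Energy Co, giving 58% + 41% = 99%.
By spousal attribution (R2), Hana Ferreira is treated as owning Arjun Mbatha's 12% interest in Summit Media Ltd.
Chain via Halcyon Energy Co. → Talon Pharma AG → Crosswind Logistics SA (R3): 99% × 51% × 36% × 19% = 3.453516% of Granite Group plc.
Chain via Summit Media Ltd → Copperline Ventures LLC → Vantage Industries Corp. (R3): 12% × 23% × 85% × 44% = 1.03224% of Granite Group plc.
Aggregating (R1): 3.453516% + 1.03224% = 4.485756%.

4.485756%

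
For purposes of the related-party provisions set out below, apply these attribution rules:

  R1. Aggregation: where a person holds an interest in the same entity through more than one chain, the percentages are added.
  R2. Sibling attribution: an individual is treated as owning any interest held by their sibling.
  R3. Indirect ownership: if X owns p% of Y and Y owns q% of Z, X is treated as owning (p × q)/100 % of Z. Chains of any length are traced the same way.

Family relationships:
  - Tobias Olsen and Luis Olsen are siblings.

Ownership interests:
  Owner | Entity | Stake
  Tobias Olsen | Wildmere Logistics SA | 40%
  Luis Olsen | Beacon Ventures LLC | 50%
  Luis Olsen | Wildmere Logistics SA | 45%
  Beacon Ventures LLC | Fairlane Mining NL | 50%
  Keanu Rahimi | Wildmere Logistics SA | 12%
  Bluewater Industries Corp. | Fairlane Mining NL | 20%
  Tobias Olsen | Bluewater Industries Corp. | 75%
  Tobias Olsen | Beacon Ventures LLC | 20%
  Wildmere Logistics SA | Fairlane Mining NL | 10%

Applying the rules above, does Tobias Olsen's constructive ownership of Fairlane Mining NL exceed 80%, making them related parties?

No

By sibling attribution (R2), Tobias Olsen is treated as also owning Luis Olsen's interest in Beacon Ventures LLC, giving 20% + 50% = 70%.
By sibling attribution (R2), Tobias Olsen is treated as also owning Luis Olsen's interest in Wildmere Logistics SA, giving 40% + 45% = 85%.
Chain via Bluewater Industries Corp. (R3): 75% × 20% = 15% of Fairlane Mining NL.
Chain via Beacon Ventures LLC (R3): 70% × 50% = 35% of Fairlane Mining NL.
Chain via Wildmere Logistics SA (R3): 85% × 10% = 8.5% of Fairlane Mining NL.
Aggregating (R1): 15% + 35% + 8.5% = 58.5%.
58.5% does not exceed the 80% threshold, so Tobias is not a related party to Fairlane Mining NL.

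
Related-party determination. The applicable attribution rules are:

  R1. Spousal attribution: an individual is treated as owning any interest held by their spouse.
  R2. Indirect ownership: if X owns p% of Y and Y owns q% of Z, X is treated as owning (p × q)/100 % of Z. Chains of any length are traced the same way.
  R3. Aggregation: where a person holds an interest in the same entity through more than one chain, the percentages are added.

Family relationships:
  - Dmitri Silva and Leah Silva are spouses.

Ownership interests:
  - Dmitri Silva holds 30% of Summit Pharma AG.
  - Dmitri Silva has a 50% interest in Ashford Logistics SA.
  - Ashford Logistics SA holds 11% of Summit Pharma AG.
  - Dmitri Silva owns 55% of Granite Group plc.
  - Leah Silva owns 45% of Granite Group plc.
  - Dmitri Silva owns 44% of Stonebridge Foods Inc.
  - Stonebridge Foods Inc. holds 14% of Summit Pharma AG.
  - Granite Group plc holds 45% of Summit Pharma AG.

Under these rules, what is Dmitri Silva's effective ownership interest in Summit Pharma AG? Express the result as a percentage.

86.66%

By spousal attribution (R1), Dmitri Silva is treated as also owning Leah Silva's interest in Granite Group plc, giving 55% + 45% = 100%.
Chain via Stonebridge Foods Inc. (R2): 44% × 14% = 6.16% of Summit Pharma AG.
Chain via Granite Group plc (R2): 100% × 45% = 45% of Summit Pharma AG.
Chain via Ashford Logistics SA (R2): 50% × 11% = 5.5% of Summit Pharma AG.
Direct interest in Summit Pharma AG: 30%.
Aggregating (R3): 6.16% + 45% + 5.5% + 30% = 86.66%.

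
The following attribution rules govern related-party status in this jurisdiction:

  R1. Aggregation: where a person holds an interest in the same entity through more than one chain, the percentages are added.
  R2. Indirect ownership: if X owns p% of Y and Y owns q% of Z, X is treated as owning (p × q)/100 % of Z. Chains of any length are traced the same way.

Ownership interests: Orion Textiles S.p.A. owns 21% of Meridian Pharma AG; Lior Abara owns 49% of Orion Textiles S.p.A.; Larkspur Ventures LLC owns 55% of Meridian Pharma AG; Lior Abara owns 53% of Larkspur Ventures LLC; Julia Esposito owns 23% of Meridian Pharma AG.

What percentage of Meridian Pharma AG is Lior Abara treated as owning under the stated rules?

39.44%

Chain via Larkspur Ventures LLC (R2): 53% × 55% = 29.15% of Meridian Pharma AG.
Chain via Orion Textiles S.p.A. (R2): 49% × 21% = 10.29% of Meridian Pharma AG.
Aggregating (R1): 29.15% + 10.29% = 39.44%.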